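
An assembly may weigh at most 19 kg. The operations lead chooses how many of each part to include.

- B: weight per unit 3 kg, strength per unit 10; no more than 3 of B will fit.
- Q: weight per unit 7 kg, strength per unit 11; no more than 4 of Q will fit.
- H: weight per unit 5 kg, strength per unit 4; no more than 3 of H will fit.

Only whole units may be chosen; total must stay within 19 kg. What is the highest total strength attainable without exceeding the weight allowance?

41

Take 3×B and 1×Q: weight 16 ≤ 19, strength 3·10 + 1·11 = 41.
B has the best ratio (10/3) and is taken to its limit of 3; remaining capacity is filled optimally with the others.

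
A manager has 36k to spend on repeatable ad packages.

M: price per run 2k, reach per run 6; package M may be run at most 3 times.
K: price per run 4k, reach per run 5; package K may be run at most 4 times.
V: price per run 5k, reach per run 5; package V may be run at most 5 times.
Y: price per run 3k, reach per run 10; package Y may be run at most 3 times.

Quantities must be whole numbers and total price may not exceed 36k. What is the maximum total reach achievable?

3×M, 4×V, and 3×Y: price 35 ≤ 36, reach 3·6 + 4·5 + 3·10 = 68.
3×M, 4×K, 1×V, and 3×Y: price 36 ≤ 36, reach 3·6 + 4·5 + 1·5 + 3·10 = 73.
Best is 73.

73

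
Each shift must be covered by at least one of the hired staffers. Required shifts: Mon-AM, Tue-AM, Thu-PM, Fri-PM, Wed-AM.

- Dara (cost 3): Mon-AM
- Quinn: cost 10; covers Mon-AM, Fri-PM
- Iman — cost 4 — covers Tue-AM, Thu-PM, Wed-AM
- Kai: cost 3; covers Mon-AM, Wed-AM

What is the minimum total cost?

14

The greedy cost-per-new-shift heuristic would pick Iman, Dara, and Quinn for 17, but a cheaper cover exists.
Choose Quinn and Iman: together they cover Mon-AM, Tue-AM, Thu-PM, Fri-PM, Wed-AM — every shift.
Total cost: 10 + 4 = 14.
No cover costs less than 14.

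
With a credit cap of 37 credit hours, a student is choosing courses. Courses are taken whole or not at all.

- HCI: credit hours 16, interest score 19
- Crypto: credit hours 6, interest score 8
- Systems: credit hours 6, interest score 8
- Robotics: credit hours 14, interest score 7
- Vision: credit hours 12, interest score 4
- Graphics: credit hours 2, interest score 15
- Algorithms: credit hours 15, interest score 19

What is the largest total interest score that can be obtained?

Allowing fractional choices, the relaxed optimum would be about 59.5, but courses are indivisible.
Crypto + Systems + Graphics + Algorithms: credit hours 6 + 6 + 2 + 15 = 29 ≤ 37, interest score 8 + 8 + 15 + 19 = 50.
HCI + Graphics + Algorithms: credit hours 16 + 2 + 15 = 33 ≤ 37, interest score 19 + 15 + 19 = 53.
Best is HCI, Graphics, and Algorithms with total interest score 53.

53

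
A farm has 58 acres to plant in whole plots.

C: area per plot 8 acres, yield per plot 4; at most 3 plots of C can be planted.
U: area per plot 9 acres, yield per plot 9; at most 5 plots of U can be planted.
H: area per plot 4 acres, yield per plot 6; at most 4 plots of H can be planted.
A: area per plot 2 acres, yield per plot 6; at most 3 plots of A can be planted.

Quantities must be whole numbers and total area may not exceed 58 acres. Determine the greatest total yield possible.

78

This is a bounded integer knapsack.
4×U, 4×H, and 3×A: area 58 ≤ 58, yield 4·9 + 4·6 + 3·6 = 78.
1×C, 3×U, 4×H, and 3×A: area 57 ≤ 58, yield 1·4 + 3·9 + 4·6 + 3·6 = 73.
Best is 78.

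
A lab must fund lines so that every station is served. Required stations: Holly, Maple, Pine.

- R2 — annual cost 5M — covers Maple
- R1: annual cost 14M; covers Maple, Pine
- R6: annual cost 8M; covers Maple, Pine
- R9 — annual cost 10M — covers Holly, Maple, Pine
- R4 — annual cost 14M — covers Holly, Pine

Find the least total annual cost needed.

10

R9 alone covers Holly, Maple, Pine — every station.
Total annual cost: 10.
No cover costs less than 10.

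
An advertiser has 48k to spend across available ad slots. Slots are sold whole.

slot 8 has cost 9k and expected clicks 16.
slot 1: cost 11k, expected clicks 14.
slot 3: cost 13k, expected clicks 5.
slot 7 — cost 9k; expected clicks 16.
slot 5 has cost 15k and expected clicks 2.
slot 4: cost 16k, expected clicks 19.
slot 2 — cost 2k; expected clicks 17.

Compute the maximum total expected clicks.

82

Allowing fractional choices, the relaxed optimum would be about 82.4, but ad slots are indivisible.
slot 8 + slot 1 + slot 7 + slot 4 + slot 2: cost 9 + 11 + 9 + 16 + 2 = 47 ≤ 48, expected clicks 16 + 14 + 16 + 19 + 17 = 82.
slot 8 + slot 1 + slot 3 + slot 7 + slot 2: cost 9 + 11 + 13 + 9 + 2 = 44 ≤ 48, expected clicks 16 + 14 + 5 + 16 + 17 = 68.
slot 8 + slot 7 + slot 4 + slot 2: cost 9 + 9 + 16 + 2 = 36 ≤ 48, expected clicks 16 + 16 + 19 + 17 = 68.
Best is slot 8, slot 1, slot 7, slot 4, and slot 2 with total expected clicks 82.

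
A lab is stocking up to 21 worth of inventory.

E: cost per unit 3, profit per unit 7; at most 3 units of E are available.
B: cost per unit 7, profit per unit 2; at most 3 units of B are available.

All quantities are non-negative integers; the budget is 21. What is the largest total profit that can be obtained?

23

E has the best ratio (7/3); taking only E gives at most 3×7 = 21 (stopped by the supply cap of 3).
Mixing does better — 3×E and 1×B: cost 16 ≤ 21, profit 3·7 + 1·2 = 23.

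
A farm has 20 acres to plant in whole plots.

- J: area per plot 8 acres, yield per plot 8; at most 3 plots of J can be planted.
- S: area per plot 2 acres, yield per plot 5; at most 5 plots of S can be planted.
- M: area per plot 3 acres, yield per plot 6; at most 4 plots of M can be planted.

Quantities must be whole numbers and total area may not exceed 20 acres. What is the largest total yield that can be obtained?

44

Take 4×S and 4×M: area 20 ≤ 20, yield 4·5 + 4·6 = 44.
No other integer combination yields more.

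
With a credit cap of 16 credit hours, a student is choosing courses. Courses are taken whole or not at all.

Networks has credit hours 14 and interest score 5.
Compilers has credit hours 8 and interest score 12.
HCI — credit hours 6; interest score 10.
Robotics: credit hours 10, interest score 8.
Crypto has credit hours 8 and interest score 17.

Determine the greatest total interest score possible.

29

Take Compilers and Crypto: credit hours 8 + 8 = 16 ≤ 16, interest score 12 + 17 = 29.
No other feasible combination does better.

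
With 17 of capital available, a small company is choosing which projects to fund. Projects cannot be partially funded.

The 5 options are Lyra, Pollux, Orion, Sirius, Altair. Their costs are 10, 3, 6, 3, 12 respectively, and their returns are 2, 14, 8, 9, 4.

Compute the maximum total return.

Allowing fractional choices, the relaxed optimum would be about 32.7, but projects are indivisible.
Lyra + Pollux + Sirius: cost 10 + 3 + 3 = 16 ≤ 17, return 2 + 14 + 9 = 25.
Pollux + Sirius: cost 3 + 3 = 6 ≤ 17, return 14 + 9 = 23.
Pollux + Orion + Sirius: cost 3 + 6 + 3 = 12 ≤ 17, return 14 + 8 + 9 = 31.
Best is Pollux, Orion, and Sirius with total return 31.

31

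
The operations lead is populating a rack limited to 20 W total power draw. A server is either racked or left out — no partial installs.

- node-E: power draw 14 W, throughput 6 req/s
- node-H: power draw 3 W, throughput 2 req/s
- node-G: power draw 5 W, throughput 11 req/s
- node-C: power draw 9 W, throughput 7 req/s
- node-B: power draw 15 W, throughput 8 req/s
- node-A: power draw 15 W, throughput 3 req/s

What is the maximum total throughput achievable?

20

Take node-H, node-G, and node-C: power draw 3 + 5 + 9 = 17 ≤ 20, throughput 2 + 11 + 7 = 20.
No other feasible combination does better.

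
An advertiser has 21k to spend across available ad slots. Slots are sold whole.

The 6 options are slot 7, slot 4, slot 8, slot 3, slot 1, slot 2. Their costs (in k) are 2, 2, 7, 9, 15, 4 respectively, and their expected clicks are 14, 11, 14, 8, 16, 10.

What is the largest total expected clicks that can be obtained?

This is an integer program with binary decision variables.
slot 7 + slot 4 + slot 8 + slot 2: cost 2 + 2 + 7 + 4 = 15 ≤ 21, expected clicks 14 + 11 + 14 + 10 = 49.
slot 7 + slot 4 + slot 3 + slot 2: cost 2 + 2 + 9 + 4 = 17 ≤ 21, expected clicks 14 + 11 + 8 + 10 = 43.
slot 7 + slot 4 + slot 8 + slot 3: cost 2 + 2 + 7 + 9 = 20 ≤ 21, expected clicks 14 + 11 + 14 + 8 = 47.
Best is slot 7, slot 4, slot 8, and slot 2 with total expected clicks 49.

49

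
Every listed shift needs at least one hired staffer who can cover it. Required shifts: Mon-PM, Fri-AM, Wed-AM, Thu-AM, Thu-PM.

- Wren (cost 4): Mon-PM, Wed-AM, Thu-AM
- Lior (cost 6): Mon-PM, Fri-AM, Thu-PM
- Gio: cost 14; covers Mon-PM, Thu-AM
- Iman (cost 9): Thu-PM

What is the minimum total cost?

10

Choose Wren and Lior: together they cover Mon-PM, Fri-AM, Wed-AM, Thu-AM, Thu-PM — every shift.
Total cost: 4 + 6 = 10.
No cover costs less than 10.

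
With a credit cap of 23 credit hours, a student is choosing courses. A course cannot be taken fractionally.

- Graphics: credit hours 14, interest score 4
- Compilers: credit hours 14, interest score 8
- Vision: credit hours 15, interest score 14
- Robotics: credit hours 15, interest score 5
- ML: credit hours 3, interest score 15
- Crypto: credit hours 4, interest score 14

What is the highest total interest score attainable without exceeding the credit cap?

43

Treat it as a binary knapsack problem.
Robotics + ML + Crypto: credit hours 15 + 3 + 4 = 22 ≤ 23, interest score 5 + 15 + 14 = 34.
Compilers + ML + Crypto: credit hours 14 + 3 + 4 = 21 ≤ 23, interest score 8 + 15 + 14 = 37.
Vision + ML + Crypto: credit hours 15 + 3 + 4 = 22 ≤ 23, interest score 14 + 15 + 14 = 43.
Best is Vision, ML, and Crypto with total interest score 43.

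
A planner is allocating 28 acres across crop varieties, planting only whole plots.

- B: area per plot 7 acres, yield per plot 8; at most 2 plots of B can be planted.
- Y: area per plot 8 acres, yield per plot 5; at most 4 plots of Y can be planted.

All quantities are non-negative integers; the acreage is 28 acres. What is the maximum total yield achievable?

21

This is a bounded integer knapsack.
1×B and 2×Y: area 23 ≤ 28, yield 1·8 + 2·5 = 18.
2×B and 1×Y: area 22 ≤ 28, yield 2·8 + 1·5 = 21.
Best is 21.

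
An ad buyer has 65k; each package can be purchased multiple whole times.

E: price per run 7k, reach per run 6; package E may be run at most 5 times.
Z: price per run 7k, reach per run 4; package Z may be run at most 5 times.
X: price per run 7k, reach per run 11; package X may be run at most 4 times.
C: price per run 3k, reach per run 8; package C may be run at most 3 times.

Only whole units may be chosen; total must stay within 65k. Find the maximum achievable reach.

92

Take 4×E, 4×X, and 3×C: price 65 ≤ 65, reach 4·6 + 4·11 + 3·8 = 92.
C has the best ratio (8/3) and is taken to its limit of 3; remaining capacity is filled optimally with the others.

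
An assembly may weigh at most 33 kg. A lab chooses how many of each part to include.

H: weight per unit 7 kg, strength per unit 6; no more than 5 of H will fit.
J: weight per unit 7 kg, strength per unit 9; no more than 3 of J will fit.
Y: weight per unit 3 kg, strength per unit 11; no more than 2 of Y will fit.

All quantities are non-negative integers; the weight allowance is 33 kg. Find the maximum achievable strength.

49

Y has the best ratio (11/3); taking only Y gives at most 2×11 = 22 (stopped by the supply cap of 2).
Mixing does better — 3×J and 2×Y: weight 27 ≤ 33, strength 3·9 + 2·11 = 49.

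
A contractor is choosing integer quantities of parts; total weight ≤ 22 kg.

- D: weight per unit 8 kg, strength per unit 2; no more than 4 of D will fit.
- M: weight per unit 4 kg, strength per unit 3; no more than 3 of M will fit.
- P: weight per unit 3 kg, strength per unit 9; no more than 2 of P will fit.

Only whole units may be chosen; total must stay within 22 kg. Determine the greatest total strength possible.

P has the best ratio (9/3); taking only P gives at most 2×9 = 18 (stopped by the supply cap of 2).
Mixing does better — 3×M and 2×P: weight 18 ≤ 22, strength 3·3 + 2·9 = 27.

27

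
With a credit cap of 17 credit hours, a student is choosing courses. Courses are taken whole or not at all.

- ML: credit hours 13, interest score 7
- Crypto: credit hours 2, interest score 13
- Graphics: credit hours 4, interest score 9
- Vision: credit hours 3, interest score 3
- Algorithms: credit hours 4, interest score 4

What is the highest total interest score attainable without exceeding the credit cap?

29

Crypto + Graphics + Algorithms: credit hours 2 + 4 + 4 = 10 ≤ 17, interest score 13 + 9 + 4 = 26.
Crypto + Graphics + Vision + Algorithms: credit hours 2 + 4 + 3 + 4 = 13 ≤ 17, interest score 13 + 9 + 3 + 4 = 29.
Best is Crypto, Graphics, Vision, and Algorithms with total interest score 29.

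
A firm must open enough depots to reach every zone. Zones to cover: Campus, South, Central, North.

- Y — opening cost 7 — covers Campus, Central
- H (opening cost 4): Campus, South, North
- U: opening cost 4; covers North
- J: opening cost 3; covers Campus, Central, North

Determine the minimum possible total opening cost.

7

Choose H and J: together they cover Campus, South, Central, North — every zone.
Total opening cost: 4 + 3 = 7.
No cover costs less than 7.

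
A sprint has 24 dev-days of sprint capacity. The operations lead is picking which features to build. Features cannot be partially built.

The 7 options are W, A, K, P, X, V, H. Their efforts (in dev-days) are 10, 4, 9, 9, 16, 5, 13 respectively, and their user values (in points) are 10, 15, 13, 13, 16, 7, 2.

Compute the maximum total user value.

41

Allowing fractional choices, the relaxed optimum would be about 43.8, but features are indivisible.
W + A + K: effort 10 + 4 + 9 = 23 ≤ 24, user value 10 + 15 + 13 = 38.
A + K + P: effort 4 + 9 + 9 = 22 ≤ 24, user value 15 + 13 + 13 = 41.
Best is A, K, and P with total user value 41.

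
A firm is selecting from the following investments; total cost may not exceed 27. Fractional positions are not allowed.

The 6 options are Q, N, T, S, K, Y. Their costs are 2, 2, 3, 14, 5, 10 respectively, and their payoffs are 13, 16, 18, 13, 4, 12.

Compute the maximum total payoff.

64

Q + N + T + S: cost 2 + 2 + 3 + 14 = 21 ≤ 27, payoff 13 + 16 + 18 + 13 = 60.
Q + N + T + S + K: cost 2 + 2 + 3 + 14 + 5 = 26 ≤ 27, payoff 13 + 16 + 18 + 13 + 4 = 64.
Q + N + T + K + Y: cost 2 + 2 + 3 + 5 + 10 = 22 ≤ 27, payoff 13 + 16 + 18 + 4 + 12 = 63.
Best is Q, N, T, S, and K with total payoff 64.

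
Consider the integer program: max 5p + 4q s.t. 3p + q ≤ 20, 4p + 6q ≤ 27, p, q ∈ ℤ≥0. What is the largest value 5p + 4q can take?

(p,q)=(6,0): 3·6+1·0=18≤20, 4·6+6·0=24≤27, objective 30.
(p,q)=(5,1): 3·5+1·1=16≤20, 4·5+6·1=26≤27, objective 29.
(p,q)=(5,0): 3·5+1·0=15≤20, 4·5+6·0=20≤27, objective 25.
Maximum is 30 at (p,q)=(6,0).

30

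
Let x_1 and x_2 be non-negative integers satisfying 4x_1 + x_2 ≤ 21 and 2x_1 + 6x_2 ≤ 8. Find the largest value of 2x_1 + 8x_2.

10

(x_1,x_2)=(1,1): 4·1+1·1=5≤21, 2·1+6·1=8≤8, objective 10.
(x_1,x_2)=(0,1): 4·0+1·1=1≤21, 2·0+6·1=6≤8, objective 8.
(x_1,x_2)=(2,0): 4·2+1·0=8≤21, 2·2+6·0=4≤8, objective 4.
Maximum is 10 at (x_1,x_2)=(1,1).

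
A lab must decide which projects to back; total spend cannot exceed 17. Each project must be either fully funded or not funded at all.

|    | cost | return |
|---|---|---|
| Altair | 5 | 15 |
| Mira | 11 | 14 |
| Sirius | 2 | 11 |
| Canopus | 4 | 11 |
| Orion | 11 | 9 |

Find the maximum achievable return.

This is an integer program with binary decision variables.
Allowing fractional choices, the relaxed optimum would be about 44.6, but projects are indivisible.
Altair + Sirius + Canopus: cost 5 + 2 + 4 = 11 ≤ 17, return 15 + 11 + 11 = 37.
Mira + Sirius + Canopus: cost 11 + 2 + 4 = 17 ≤ 17, return 14 + 11 + 11 = 36.
Sirius + Canopus + Orion: cost 2 + 4 + 11 = 17 ≤ 17, return 11 + 11 + 9 = 31.
Best is Altair, Sirius, and Canopus with total return 37.

37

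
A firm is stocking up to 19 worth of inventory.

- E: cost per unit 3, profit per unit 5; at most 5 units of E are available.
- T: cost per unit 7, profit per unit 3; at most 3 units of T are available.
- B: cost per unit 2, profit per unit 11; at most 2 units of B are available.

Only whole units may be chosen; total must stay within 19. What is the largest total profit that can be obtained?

5×E and 2×B: cost 19 ≤ 19, profit 5·5 + 2·11 = 47.
4×E and 2×B: cost 16 ≤ 19, profit 4·5 + 2·11 = 42.
Best is 47.

47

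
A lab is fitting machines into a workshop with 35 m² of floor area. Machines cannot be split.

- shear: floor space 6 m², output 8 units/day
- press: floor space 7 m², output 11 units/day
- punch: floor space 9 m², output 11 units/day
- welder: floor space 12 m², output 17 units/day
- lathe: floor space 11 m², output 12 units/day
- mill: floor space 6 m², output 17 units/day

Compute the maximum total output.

56

Allowing fractional choices, the relaxed optimum would be about 57.9, but machines are indivisible.
shear + press + welder + mill: floor space 6 + 7 + 12 + 6 = 31 ≤ 35, output 8 + 11 + 17 + 17 = 53.
shear + welder + lathe + mill: floor space 6 + 12 + 11 + 6 = 35 ≤ 35, output 8 + 17 + 12 + 17 = 54.
press + punch + welder + mill: floor space 7 + 9 + 12 + 6 = 34 ≤ 35, output 11 + 11 + 17 + 17 = 56.
Best is press, punch, welder, and mill with total output 56.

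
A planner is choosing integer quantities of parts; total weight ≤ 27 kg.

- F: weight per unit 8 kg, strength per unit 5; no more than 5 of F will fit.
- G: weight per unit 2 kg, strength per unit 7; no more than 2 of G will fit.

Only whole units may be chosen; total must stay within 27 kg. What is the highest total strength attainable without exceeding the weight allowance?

24

This is a bounded integer knapsack.
Take 2×F and 2×G: weight 20 ≤ 27, strength 2·5 + 2·7 = 24.
G has the best ratio (7/2) and is taken to its limit of 2; remaining capacity is filled optimally with the others.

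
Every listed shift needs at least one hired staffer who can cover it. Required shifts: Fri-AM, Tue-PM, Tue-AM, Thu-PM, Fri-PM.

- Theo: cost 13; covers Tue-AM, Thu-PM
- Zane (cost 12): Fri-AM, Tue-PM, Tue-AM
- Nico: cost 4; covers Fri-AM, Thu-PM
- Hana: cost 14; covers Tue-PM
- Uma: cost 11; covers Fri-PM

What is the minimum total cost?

Choose Zane, Nico, and Uma: together they cover Fri-AM, Tue-PM, Tue-AM, Thu-PM, Fri-PM — every shift.
Total cost: 12 + 4 + 11 = 27.
No cover costs less than 27.

27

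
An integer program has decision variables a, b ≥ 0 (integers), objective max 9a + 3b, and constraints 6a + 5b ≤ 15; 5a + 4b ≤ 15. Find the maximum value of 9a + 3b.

18

(a,b)=(2,0): 6·2+5·0=12≤15, 5·2+4·0=10≤15, objective 18.
(a,b)=(1,1): 6·1+5·1=11≤15, 5·1+4·1=9≤15, objective 12.
Maximum is 18 at (a,b)=(2,0).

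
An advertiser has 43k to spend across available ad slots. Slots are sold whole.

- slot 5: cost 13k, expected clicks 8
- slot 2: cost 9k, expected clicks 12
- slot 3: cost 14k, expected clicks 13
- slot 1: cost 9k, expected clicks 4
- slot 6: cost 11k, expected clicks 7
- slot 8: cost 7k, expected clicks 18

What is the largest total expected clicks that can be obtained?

Allowing fractional choices, the relaxed optimum would be about 51.2, but ad slots are indivisible.
slot 5 + slot 2 + slot 3 + slot 8: cost 13 + 9 + 14 + 7 = 43 ≤ 43, expected clicks 8 + 12 + 13 + 18 = 51.
slot 2 + slot 3 + slot 6 + slot 8: cost 9 + 14 + 11 + 7 = 41 ≤ 43, expected clicks 12 + 13 + 7 + 18 = 50.
Best is slot 5, slot 2, slot 3, and slot 8 with total expected clicks 51.

51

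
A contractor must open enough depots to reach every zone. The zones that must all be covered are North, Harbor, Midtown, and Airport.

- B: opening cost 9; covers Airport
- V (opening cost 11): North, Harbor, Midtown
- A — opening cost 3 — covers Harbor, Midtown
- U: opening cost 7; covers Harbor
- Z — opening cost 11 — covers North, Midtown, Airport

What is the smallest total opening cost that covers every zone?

14

This is an integer covering problem.
Choose A and Z: together they cover North, Harbor, Midtown, Airport — every zone.
Total opening cost: 3 + 11 = 14.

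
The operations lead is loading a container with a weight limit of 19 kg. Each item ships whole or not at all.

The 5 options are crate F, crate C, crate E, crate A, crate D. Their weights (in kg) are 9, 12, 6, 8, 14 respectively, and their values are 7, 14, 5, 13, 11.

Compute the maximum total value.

crate E + crate A: weight 6 + 8 = 14 ≤ 19, value 5 + 13 = 18.
crate C + crate E: weight 12 + 6 = 18 ≤ 19, value 14 + 5 = 19.
crate F + crate A: weight 9 + 8 = 17 ≤ 19, value 7 + 13 = 20.
Best is crate F and crate A with total value 20.

20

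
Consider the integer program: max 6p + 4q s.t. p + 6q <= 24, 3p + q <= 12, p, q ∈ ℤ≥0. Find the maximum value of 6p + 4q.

30

(p,q)=(3,3): 1·3+6·3=21≤24, 3·3+1·3=12≤12, objective 30.
(p,q)=(3,2): 1·3+6·2=15≤24, 3·3+1·2=11≤12, objective 26.
(p,q)=(2,3): 1·2+6·3=20≤24, 3·2+1·3=9≤12, objective 24.
Maximum is 30 at (p,q)=(3,3).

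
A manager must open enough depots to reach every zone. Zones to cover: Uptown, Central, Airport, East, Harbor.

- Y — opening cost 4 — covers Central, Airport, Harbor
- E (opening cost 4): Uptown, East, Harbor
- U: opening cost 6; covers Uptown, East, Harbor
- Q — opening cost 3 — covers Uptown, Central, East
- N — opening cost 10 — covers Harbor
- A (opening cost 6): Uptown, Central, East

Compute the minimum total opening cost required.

7

Choose Y and Q: together they cover Uptown, Central, Airport, East, Harbor — every zone.
Total opening cost: 4 + 3 = 7.
No cover costs less than 7.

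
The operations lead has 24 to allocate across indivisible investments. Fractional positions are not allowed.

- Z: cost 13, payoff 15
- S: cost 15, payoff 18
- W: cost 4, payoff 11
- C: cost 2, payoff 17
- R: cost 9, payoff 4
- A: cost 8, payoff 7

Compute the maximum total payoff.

46

Allowing fractional choices, the relaxed optimum would be about 49.5, but investments are indivisible.
S + W + C: cost 15 + 4 + 2 = 21 ≤ 24, payoff 18 + 11 + 17 = 46.
Z + W + C: cost 13 + 4 + 2 = 19 ≤ 24, payoff 15 + 11 + 17 = 43.
Best is S, W, and C with total payoff 46.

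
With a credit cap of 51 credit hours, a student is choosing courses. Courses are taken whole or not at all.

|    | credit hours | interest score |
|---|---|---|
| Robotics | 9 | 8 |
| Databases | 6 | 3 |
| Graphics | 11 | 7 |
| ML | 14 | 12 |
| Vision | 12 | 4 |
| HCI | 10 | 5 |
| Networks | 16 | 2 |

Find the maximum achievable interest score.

35

This is an integer program with binary decision variables.
Take Robotics, Databases, Graphics, ML, and HCI: credit hours 9 + 6 + 11 + 14 + 10 = 50 ≤ 51, interest score 8 + 3 + 7 + 12 + 5 = 35.
No other feasible combination does better.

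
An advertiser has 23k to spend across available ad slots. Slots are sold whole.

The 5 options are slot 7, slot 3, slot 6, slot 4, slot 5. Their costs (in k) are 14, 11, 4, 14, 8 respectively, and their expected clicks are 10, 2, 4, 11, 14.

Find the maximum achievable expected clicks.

25

slot 7 + slot 5: cost 14 + 8 = 22 ≤ 23, expected clicks 10 + 14 = 24.
slot 3 + slot 6 + slot 5: cost 11 + 4 + 8 = 23 ≤ 23, expected clicks 2 + 4 + 14 = 20.
slot 4 + slot 5: cost 14 + 8 = 22 ≤ 23, expected clicks 11 + 14 = 25.
Best is slot 4 and slot 5 with total expected clicks 25.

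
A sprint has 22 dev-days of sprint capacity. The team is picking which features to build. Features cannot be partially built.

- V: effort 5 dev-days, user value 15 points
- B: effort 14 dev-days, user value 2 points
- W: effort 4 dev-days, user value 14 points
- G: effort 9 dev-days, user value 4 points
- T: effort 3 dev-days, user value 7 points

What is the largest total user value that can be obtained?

This is an integer program with binary decision variables.
Allowing fractional choices, the relaxed optimum would be about 40.1, but features are indivisible.
V + W + T: effort 5 + 4 + 3 = 12 ≤ 22, user value 15 + 14 + 7 = 36.
V + W + G + T: effort 5 + 4 + 9 + 3 = 21 ≤ 22, user value 15 + 14 + 4 + 7 = 40.
Best is V, W, G, and T with total user value 40.

40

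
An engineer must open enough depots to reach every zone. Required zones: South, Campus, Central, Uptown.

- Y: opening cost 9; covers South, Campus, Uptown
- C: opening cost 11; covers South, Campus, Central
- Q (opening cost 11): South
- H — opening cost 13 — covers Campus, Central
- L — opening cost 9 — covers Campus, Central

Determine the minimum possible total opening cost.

18

Choose Y and L: together they cover South, Campus, Central, Uptown — every zone.
Total opening cost: 9 + 9 = 18.
No cover costs less than 18.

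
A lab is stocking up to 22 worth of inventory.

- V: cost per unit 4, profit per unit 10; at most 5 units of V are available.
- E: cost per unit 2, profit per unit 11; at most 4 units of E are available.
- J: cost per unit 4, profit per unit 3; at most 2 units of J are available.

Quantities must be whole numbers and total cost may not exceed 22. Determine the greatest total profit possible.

This is a bounded integer knapsack.
E has the best ratio (11/2); taking only E gives at most 4×11 = 44 (stopped by the supply cap of 4).
Mixing does better — 3×V and 4×E: cost 20 ≤ 22, profit 3·10 + 4·11 = 74.

74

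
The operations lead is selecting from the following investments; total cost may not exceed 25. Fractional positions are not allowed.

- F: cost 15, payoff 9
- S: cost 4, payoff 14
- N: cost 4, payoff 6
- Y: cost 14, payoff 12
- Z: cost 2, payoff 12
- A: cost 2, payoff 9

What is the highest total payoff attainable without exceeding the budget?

Take S, Y, Z, and A: cost 4 + 14 + 2 + 2 = 22 ≤ 25, payoff 14 + 12 + 12 + 9 = 47.
No other feasible combination does better.

47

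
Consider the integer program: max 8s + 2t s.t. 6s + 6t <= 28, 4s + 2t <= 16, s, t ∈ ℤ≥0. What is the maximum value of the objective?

32

(s,t)=(4,0): 6·4+6·0=24≤28, 4·4+2·0=16≤16, objective 32.
(s,t)=(3,1): 6·3+6·1=24≤28, 4·3+2·1=14≤16, objective 26.
(s,t)=(3,0): 6·3+6·0=18≤28, 4·3+2·0=12≤16, objective 24.
No feasible integer point exceeds 32.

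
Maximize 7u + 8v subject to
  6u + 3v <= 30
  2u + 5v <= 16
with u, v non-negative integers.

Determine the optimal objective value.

(u,v)=(3,2): 6·3+3·2=24≤30, 2·3+5·2=16≤16, objective 37.
(u,v)=(4,1): 6·4+3·1=27≤30, 2·4+5·1=13≤16, objective 36.
Maximum is 37 at (u,v)=(3,2).

37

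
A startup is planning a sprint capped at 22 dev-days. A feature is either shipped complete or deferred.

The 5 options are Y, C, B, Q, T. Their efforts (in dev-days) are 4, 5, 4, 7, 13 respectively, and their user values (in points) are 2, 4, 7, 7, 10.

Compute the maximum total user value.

21

This is a 0-1 knapsack instance.
Allowing fractional choices, the relaxed optimum would be about 22.6, but features are indivisible.
C + B + T: effort 5 + 4 + 13 = 22 ≤ 22, user value 4 + 7 + 10 = 21.
Y + B + T: effort 4 + 4 + 13 = 21 ≤ 22, user value 2 + 7 + 10 = 19.
Y + C + B + Q: effort 4 + 5 + 4 + 7 = 20 ≤ 22, user value 2 + 4 + 7 + 7 = 20.
Best is C, B, and T with total user value 21.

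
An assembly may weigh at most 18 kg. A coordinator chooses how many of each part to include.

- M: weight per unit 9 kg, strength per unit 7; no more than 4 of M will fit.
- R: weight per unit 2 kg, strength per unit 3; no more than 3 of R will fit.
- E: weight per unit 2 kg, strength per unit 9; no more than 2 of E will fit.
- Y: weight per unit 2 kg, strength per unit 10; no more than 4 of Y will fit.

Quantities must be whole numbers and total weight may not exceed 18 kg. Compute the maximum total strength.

67

Y has the best ratio (10/2); taking only Y gives at most 4×10 = 40 (stopped by the supply cap of 4).
Mixing does better — 3×R, 2×E, and 4×Y: weight 18 ≤ 18, strength 3·3 + 2·9 + 4·10 = 67.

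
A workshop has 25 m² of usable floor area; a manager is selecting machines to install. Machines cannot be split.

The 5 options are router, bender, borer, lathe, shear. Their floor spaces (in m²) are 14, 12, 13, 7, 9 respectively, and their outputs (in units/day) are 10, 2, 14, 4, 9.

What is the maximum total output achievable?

23

Take borer and shear: floor space 13 + 9 = 22 ≤ 25, output 14 + 9 = 23.
No other feasible combination does better.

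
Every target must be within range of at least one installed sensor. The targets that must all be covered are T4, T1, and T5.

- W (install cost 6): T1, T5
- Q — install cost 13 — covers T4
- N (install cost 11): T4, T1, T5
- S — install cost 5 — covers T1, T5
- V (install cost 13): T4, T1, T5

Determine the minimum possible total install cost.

This is a weighted set-cover instance.
N alone covers T4, T1, T5 — every target.
Total install cost: 11.

11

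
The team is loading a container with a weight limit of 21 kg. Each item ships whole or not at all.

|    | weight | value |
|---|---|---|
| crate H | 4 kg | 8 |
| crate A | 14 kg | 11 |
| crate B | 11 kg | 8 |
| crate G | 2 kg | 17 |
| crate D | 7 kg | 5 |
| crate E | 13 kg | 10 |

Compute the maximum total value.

36

Take crate H, crate A, and crate G: weight 4 + 14 + 2 = 20 ≤ 21, value 8 + 11 + 17 = 36.
No other feasible combination does better.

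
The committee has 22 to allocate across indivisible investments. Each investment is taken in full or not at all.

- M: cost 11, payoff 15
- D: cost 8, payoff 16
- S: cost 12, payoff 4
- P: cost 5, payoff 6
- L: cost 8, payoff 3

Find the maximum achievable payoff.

Take M and D: cost 11 + 8 = 19 ≤ 22, payoff 15 + 16 = 31.
No other feasible combination does better.

31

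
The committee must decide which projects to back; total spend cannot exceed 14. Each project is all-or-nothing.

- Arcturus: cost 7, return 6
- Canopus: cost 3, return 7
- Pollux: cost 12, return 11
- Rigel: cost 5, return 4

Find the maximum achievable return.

13

Treat it as a binary knapsack problem.
Allowing fractional choices, the relaxed optimum would be about 17.1, but projects are indivisible.
Canopus + Rigel: cost 3 + 5 = 8 ≤ 14, return 7 + 4 = 11.
Arcturus + Canopus: cost 7 + 3 = 10 ≤ 14, return 6 + 7 = 13.
Best is Arcturus and Canopus with total return 13.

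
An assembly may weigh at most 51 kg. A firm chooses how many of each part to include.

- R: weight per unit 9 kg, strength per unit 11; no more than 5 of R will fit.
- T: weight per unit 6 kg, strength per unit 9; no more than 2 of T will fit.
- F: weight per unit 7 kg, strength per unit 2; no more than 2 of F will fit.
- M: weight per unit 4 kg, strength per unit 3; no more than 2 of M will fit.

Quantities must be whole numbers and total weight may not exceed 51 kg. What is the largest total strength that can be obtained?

64

5×R and 1×T: weight 51 ≤ 51, strength 5·11 + 1·9 = 64.
4×R and 2×T: weight 48 ≤ 51, strength 4·11 + 2·9 = 62.
Best is 64.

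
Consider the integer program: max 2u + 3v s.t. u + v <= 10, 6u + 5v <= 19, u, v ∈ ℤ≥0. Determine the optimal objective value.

Relaxing integrality, the LP optimum is 11.40 at (u,v) = (0, 3.8), which is not an integer point.
(u,v)=(0,3): 1·0+1·3=3≤10, 6·0+5·3=15≤19, objective 9.
(u,v)=(1,2): 1·1+1·2=3≤10, 6·1+5·2=16≤19, objective 8.
(u,v)=(0,2): 1·0+1·2=2≤10, 6·0+5·2=10≤19, objective 6.
Maximum is 9 at (u,v)=(0,3).

9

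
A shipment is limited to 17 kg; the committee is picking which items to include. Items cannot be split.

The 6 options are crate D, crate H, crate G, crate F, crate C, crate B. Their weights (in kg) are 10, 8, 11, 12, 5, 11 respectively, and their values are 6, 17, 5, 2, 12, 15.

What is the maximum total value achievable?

29

This is a 0-1 knapsack instance.
Take crate H and crate C: weight 8 + 5 = 13 ≤ 17, value 17 + 12 = 29.
No other feasible combination does better.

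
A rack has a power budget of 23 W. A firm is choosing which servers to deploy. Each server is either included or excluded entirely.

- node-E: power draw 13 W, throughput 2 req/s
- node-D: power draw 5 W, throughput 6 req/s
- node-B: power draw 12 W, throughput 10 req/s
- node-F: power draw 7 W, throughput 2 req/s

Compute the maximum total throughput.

node-D + node-B: power draw 5 + 12 = 17 ≤ 23, throughput 6 + 10 = 16.
node-B: power draw 12 ≤ 23, throughput 10.
node-B + node-F: power draw 12 + 7 = 19 ≤ 23, throughput 10 + 2 = 12.
Best is node-D and node-B with total throughput 16.

16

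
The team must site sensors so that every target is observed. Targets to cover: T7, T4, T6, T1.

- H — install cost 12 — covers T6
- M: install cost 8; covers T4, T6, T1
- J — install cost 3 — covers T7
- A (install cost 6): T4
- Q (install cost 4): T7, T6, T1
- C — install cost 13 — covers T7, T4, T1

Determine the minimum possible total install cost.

Choose A and Q: together they cover T7, T4, T6, T1 — every target.
Total install cost: 6 + 4 = 10.
No cover costs less than 10.

10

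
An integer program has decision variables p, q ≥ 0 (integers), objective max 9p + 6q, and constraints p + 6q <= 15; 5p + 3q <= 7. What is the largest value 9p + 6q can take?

12

The continuous relaxation peaks at (0, 2.33) with value 14.00; rounding to a feasible lattice point costs some objective.
(p,q)=(0,2): 1·0+6·2=12≤15, 5·0+3·2=6≤7, objective 12.
(p,q)=(0,1): 1·0+6·1=6≤15, 5·0+3·1=3≤7, objective 6.
Maximum is 12 at (p,q)=(0,2).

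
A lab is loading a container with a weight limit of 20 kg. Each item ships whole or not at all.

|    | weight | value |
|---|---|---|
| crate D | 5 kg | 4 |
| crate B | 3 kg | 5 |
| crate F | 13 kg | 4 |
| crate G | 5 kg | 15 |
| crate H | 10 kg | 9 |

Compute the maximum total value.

29

This is a 0-1 knapsack instance.
Allowing fractional choices, the relaxed optimum would be about 30.6, but items are indivisible.
crate B + crate G + crate H: weight 3 + 5 + 10 = 18 ≤ 20, value 5 + 15 + 9 = 29.
crate D + crate G + crate H: weight 5 + 5 + 10 = 20 ≤ 20, value 4 + 15 + 9 = 28.
Best is crate B, crate G, and crate H with total value 29.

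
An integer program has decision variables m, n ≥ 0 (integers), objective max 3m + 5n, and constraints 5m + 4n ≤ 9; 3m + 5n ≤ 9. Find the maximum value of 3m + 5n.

(m,n)=(1,1): 5·1+4·1=9≤9, 3·1+5·1=8≤9, objective 8.
(m,n)=(0,1): 5·0+4·1=4≤9, 3·0+5·1=5≤9, objective 5.
(m,n)=(1,0): 5·1+4·0=5≤9, 3·1+5·0=3≤9, objective 3.
No feasible integer point exceeds 8.

8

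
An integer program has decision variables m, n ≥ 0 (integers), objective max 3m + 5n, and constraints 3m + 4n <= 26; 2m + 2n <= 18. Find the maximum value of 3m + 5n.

(m,n)=(2,5): 3·2+4·5=26≤26, 2·2+2·5=14≤18, objective 31.
(m,n)=(0,6): 3·0+4·6=24≤26, 2·0+2·6=12≤18, objective 30.
(m,n)=(3,4): 3·3+4·4=25≤26, 2·3+2·4=14≤18, objective 29.
(m,n)=(1,5): 3·1+4·5=23≤26, 2·1+2·5=12≤18, objective 28.
Maximum is 31 at (m,n)=(2,5).

31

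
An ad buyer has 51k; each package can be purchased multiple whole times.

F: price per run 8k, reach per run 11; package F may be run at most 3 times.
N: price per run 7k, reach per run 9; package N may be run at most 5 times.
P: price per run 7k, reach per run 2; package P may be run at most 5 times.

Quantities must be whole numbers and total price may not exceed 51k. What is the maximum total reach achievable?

67

F has the best ratio (11/8); taking only F gives at most 3×11 = 33 (stopped by the supply cap of 3).
Mixing does better — 2×F and 5×N: price 51 ≤ 51, reach 2·11 + 5·9 = 67.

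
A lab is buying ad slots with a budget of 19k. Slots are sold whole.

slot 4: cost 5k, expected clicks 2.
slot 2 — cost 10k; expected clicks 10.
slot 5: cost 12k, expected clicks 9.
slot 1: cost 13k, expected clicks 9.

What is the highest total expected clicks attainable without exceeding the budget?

12

slot 4 + slot 5: cost 5 + 12 = 17 ≤ 19, expected clicks 2 + 9 = 11.
slot 4 + slot 1: cost 5 + 13 = 18 ≤ 19, expected clicks 2 + 9 = 11.
slot 4 + slot 2: cost 5 + 10 = 15 ≤ 19, expected clicks 2 + 10 = 12.
Best is slot 4 and slot 2 with total expected clicks 12.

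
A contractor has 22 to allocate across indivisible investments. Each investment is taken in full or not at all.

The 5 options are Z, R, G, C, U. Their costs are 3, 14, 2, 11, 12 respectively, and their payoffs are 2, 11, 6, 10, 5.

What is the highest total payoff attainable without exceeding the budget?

This is a 0-1 knapsack instance.
Allowing fractional choices, the relaxed optimum would be about 23.1, but investments are indivisible.
Z + R + G: cost 3 + 14 + 2 = 19 ≤ 22, payoff 2 + 11 + 6 = 19.
R + G: cost 14 + 2 = 16 ≤ 22, payoff 11 + 6 = 17.
Z + G + C: cost 3 + 2 + 11 = 16 ≤ 22, payoff 2 + 6 + 10 = 18.
Best is Z, R, and G with total payoff 19.

19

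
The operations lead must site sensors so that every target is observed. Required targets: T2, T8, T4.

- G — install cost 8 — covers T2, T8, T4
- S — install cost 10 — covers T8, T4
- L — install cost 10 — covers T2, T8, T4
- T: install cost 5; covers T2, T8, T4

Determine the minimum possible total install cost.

T alone covers T2, T8, T4 — every target.
Total install cost: 5.
No cover costs less than 5.

5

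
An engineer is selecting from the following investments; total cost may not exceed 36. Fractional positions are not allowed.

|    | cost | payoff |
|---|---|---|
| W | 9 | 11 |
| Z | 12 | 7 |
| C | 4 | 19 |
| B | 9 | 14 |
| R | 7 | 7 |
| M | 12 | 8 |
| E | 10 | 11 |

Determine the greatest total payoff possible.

Treat it as a binary knapsack problem.
Take W, C, B, and E: cost 9 + 4 + 9 + 10 = 32 ≤ 36, payoff 11 + 19 + 14 + 11 = 55.
No other feasible combination does better.

55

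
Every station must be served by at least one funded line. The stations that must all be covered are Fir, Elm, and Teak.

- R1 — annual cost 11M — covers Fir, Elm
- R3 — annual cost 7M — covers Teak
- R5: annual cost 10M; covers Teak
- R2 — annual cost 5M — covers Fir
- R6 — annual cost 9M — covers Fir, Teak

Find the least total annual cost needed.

18

The greedy cost-per-new-station heuristic would pick R6 and R1 for 20, but a cheaper cover exists.
Choose R1 and R3: together they cover Fir, Elm, Teak — every station.
Total annual cost: 11 + 7 = 18.
No cover costs less than 18.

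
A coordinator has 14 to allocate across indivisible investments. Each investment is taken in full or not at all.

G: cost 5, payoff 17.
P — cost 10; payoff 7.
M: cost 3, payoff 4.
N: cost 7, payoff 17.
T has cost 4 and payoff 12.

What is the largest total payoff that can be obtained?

34

Allowing fractional choices, the relaxed optimum would be about 41.1, but investments are indivisible.
G + M + T: cost 5 + 3 + 4 = 12 ≤ 14, payoff 17 + 4 + 12 = 33.
G + N: cost 5 + 7 = 12 ≤ 14, payoff 17 + 17 = 34.
M + N + T: cost 3 + 7 + 4 = 14 ≤ 14, payoff 4 + 17 + 12 = 33.
Best is G and N with total payoff 34.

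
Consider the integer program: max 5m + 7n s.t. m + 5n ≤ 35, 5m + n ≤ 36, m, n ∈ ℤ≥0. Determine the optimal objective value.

67

The continuous relaxation peaks at (6.04, 5.79) with value 70.75; rounding to a feasible lattice point costs some objective.
(m,n)=(5,6): 1·5+5·6=35≤35, 5·5+1·6=31≤36, objective 67.
(m,n)=(6,5): 1·6+5·5=31≤35, 5·6+1·5=35≤36, objective 65.
(m,n)=(4,6): 1·4+5·6=34≤35, 5·4+1·6=26≤36, objective 62.
The best lattice point is (5,6), giving 67.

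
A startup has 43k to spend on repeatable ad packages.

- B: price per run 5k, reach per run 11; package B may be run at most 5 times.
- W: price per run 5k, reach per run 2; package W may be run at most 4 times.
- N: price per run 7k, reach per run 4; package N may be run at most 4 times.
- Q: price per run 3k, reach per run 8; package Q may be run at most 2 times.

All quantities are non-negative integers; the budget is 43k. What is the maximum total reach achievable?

Take 5×B, 1×W, 1×N, and 2×Q: price 43 ≤ 43, reach 5·11 + 1·2 + 1·4 + 2·8 = 77.
Q has the best ratio (8/3) and is taken to its limit of 2; remaining capacity is filled optimally with the others.

77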